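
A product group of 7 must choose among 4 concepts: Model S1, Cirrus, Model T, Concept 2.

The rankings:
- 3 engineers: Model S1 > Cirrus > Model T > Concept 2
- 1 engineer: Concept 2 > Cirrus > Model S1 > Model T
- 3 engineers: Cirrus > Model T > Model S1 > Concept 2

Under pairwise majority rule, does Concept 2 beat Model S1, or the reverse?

Model S1

Ballots ranking Concept 2 above Model S1: 1.
Ballots ranking Model S1 above Concept 2: 7 − 1 = 6.
Model S1 wins the head-to-head 6–1.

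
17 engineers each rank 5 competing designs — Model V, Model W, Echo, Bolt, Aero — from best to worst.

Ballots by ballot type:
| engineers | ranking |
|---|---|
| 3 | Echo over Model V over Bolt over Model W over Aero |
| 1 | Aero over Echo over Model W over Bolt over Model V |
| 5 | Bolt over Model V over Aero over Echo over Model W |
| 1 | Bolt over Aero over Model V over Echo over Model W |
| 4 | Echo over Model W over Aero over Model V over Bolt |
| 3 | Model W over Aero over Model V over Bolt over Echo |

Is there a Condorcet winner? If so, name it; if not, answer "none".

Head-to-head results (17 engineers):
Model V vs Model W: 3+5+1 = 9 for Model V, 8 for Model W — Model V by 9–8.
Model V vs Echo: Model V is ranked higher on 5+1+3 = 9 ballots, Echo on 8. Model V wins 9–8.
Model V vs Bolt: 10 to 7, Model V.
Model V vs Aero: 8 to 9, Aero.
Model W vs Echo: Model W preferred on 3 ballots; Echo wins 14–3.
Model W vs Bolt: Model W is ranked higher on 1+4+3 = 8 ballots, Bolt on 9. Bolt wins 9–8.
Model W vs Aero: Model W preferred on 3+4+3 = 10 ballots; Model W wins 10–7.
Echo vs Bolt: Echo is ranked higher on 3+1+4 = 8 ballots, Bolt on 9. Bolt wins 9–8.
Echo vs Aero: 3+4 = 7 for Echo, 10 for Aero — Aero by 10–7.
Bolt vs Aero: 3+5+1 = 9 for Bolt, 8 for Aero — Bolt by 9–8.
Every design loses at least once (Model V loses to Aero; Model W loses to Model V; Echo loses to Model V; Bolt loses to Model V; Aero loses to Model W). The majority relation contains the cycle Model V beats Model W beats Aero beats Model V, so there is no Condorcet winner.

none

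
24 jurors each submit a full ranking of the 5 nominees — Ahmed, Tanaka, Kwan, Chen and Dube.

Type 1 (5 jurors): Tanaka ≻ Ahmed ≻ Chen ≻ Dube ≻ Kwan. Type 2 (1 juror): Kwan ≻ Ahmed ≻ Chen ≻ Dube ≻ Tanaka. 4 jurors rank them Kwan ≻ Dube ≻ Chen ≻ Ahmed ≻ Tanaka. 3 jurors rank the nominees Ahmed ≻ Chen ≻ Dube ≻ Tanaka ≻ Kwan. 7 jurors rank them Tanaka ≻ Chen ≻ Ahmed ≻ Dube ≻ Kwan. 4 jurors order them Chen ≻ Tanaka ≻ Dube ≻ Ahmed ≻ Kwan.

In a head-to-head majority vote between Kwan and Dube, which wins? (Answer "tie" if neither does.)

Dube

Ballots ranking Kwan above Dube: 1 + 4 = 5.
Ballots ranking Dube above Kwan: 24 − 5 = 19.
Dube wins the head-to-head 19–5.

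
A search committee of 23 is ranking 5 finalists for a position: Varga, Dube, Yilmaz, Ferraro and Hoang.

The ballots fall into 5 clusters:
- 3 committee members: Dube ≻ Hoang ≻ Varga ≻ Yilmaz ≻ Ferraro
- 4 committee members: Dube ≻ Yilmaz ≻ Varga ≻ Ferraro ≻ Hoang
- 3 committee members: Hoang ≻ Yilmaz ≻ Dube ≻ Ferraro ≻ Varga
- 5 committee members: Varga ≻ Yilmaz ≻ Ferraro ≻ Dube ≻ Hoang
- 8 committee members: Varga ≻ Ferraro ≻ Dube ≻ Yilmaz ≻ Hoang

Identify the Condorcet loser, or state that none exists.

Pairwise majorities:
Varga–Dube: Varga 13–10.
Varga vs Yilmaz: Varga, 16–7.
Varga vs Ferraro: Varga preferred on 3+4+5+8 = 20 ballots; Varga wins 20–3.
Varga vs Hoang: Varga is ranked higher on 4+5+8 = 17 ballots, Hoang on 6. Varga wins 17–6.
Dube vs Yilmaz: Dube preferred on 3+4+8 = 15 ballots; Dube wins 15–8.
Dube–Ferraro: Ferraro 13–10.
Dube vs Hoang: Dube is ranked higher on 3+4+5+8 = 20 ballots, Hoang on 3. Dube wins 20–3.
Yilmaz vs Ferraro: Yilmaz preferred on 3+4+3+5 = 15 ballots; Yilmaz wins 15–8.
Yilmaz vs Hoang: Yilmaz wins 17–6.
Ferraro vs Hoang: Ferraro, 17–6.
Hoang loses to every other candidate — it is the Condorcet loser.

Hoang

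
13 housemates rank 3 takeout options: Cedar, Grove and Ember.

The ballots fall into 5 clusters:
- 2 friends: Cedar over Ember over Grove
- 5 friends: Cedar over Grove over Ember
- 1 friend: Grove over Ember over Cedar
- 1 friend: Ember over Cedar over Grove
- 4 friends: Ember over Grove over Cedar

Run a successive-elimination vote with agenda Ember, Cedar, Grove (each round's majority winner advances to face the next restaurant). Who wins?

Round 1: Ember vs Cedar — 6–7, Cedar advances.
Round 2: Cedar vs Grove — 8–5, Cedar advances.
The agenda winner is Cedar.

Cedar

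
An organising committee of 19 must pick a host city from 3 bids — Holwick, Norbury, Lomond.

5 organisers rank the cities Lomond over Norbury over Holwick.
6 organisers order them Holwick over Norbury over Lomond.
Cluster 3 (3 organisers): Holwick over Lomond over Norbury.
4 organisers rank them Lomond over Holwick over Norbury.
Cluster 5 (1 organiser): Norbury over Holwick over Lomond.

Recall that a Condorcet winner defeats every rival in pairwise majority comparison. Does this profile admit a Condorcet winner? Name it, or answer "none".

Check each pair by majority over 19 ballots:
Holwick–Norbury: Holwick 13–6.
Holwick–Lomond: Holwick 10–9.
Norbury–Lomond: Lomond 12–7.
Holwick beats each of Norbury, Lomond — Holwick is the Condorcet winner.

Holwick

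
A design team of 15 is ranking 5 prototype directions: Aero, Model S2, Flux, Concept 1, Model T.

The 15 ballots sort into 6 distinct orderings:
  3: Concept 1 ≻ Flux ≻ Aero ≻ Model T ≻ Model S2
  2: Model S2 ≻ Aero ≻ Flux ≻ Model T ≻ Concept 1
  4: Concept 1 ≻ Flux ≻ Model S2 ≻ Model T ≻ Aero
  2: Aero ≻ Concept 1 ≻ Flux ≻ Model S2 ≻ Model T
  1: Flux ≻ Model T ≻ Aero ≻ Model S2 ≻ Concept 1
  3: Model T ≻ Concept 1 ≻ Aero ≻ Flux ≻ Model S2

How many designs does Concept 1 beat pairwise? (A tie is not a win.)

4

Concept 1 against each rival (15 engineers):
Concept 1 vs Aero: Concept 1, 10–5.
Concept 1 vs Model S2: Concept 1, 12–3.
Concept 1–Flux: Concept 1 12–3.
Concept 1 vs Model T: Concept 1 preferred on 3+4+2 = 9 ballots; Concept 1 wins 9–6.
Concept 1 beats Aero, Model S2, Flux, Model T — 4 pairwise wins.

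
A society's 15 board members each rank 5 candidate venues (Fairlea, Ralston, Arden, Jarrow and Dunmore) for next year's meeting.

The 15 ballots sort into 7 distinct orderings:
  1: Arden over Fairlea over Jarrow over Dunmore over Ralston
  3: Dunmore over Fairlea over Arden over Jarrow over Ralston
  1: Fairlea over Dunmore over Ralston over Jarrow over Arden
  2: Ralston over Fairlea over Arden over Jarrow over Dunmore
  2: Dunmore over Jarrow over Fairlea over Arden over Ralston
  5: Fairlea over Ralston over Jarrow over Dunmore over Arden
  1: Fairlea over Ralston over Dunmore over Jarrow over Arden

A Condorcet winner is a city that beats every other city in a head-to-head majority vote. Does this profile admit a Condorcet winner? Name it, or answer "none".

Fairlea

Pairwise majorities:
Fairlea vs Ralston: Fairlea is ranked higher on 1+3+1+2+5+1 = 13 ballots, Ralston on 2. Fairlea wins 13–2.
Fairlea vs Arden: 3+1+2+2+5+1 = 14 for Fairlea, 1 for Arden — Fairlea by 14–1.
Fairlea vs Jarrow: Fairlea preferred on 1+3+1+2+5+1 = 13 ballots; Fairlea wins 13–2.
Fairlea vs Dunmore: 10 to 5, Fairlea.
Ralston vs Arden: 9 to 6, Ralston.
Ralston vs Jarrow: 9 to 6, Ralston.
Ralston vs Dunmore: 8 to 7, Ralston.
Arden vs Jarrow: 6 to 9, Jarrow.
Arden vs Dunmore: 3 to 12, Dunmore.
Jarrow vs Dunmore: Jarrow preferred on 1+2+5 = 8 ballots; Jarrow wins 8–7.
Fairlea beats each of Ralston, Arden, Jarrow, Dunmore — Fairlea is the Condorcet winner.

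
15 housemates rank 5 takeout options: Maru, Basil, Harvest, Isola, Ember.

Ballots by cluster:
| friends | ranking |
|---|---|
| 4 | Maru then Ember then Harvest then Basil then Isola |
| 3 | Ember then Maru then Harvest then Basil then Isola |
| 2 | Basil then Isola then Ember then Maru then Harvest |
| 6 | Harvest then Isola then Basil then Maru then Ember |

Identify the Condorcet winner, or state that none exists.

Pairwise majorities:
Maru vs Basil: Basil wins 8–7.
Maru vs Harvest: Maru is ranked higher on 4+3+2 = 9 ballots, Harvest on 6. Maru wins 9–6.
Maru vs Isola: Maru preferred on 4+3 = 7 ballots; Isola wins 8–7.
Maru vs Ember: Maru wins 10–5.
Basil vs Harvest: 2 to 13, Harvest.
Basil vs Isola: Basil wins 9–6.
Basil vs Ember: 8 to 7, Basil.
Harvest–Isola: Harvest 13–2.
Harvest vs Ember: Ember, 9–6.
Isola–Ember: Isola 8–7.
Every restaurant loses at least once (Maru loses to Basil; Basil loses to Harvest; Harvest loses to Maru; Isola loses to Basil; Ember loses to Maru). The majority relation contains the cycle Maru → Harvest → Basil → Maru, so there is no Condorcet winner.

none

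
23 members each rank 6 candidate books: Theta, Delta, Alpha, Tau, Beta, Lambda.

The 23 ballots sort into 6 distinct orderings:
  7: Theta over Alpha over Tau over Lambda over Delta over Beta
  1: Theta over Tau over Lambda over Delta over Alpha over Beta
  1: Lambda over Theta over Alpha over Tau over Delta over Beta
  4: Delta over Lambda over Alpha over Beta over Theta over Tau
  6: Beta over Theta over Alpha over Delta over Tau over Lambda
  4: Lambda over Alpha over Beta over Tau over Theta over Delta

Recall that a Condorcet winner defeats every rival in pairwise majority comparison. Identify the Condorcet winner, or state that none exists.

Head-to-head results (23 members):
Theta vs Delta: Theta wins 19–4.
Theta vs Alpha: Theta, 15–8.
Theta vs Tau: Theta wins 19–4.
Theta vs Beta: Beta, 14–9.
Theta vs Lambda: Theta wins 14–9.
Delta vs Alpha: Alpha, 18–5.
Delta–Tau: Tau 13–10.
Delta vs Beta: Delta, 13–10.
Delta vs Lambda: Lambda, 13–10.
Alpha vs Tau: Alpha, 22–1.
Alpha vs Beta: Alpha, 17–6.
Alpha vs Lambda: Alpha, 13–10.
Tau vs Beta: Beta, 14–9.
Tau vs Lambda: Tau wins 14–9.
Beta vs Lambda: Lambda wins 17–6.
Each book drops at least one matchup (Theta loses to Beta; Delta loses to Theta; Alpha loses to Theta; Tau loses to Theta; Beta loses to Delta; Lambda loses to Theta); the cycle Theta → Delta → Beta → Theta rules out a Condorcet winner.

none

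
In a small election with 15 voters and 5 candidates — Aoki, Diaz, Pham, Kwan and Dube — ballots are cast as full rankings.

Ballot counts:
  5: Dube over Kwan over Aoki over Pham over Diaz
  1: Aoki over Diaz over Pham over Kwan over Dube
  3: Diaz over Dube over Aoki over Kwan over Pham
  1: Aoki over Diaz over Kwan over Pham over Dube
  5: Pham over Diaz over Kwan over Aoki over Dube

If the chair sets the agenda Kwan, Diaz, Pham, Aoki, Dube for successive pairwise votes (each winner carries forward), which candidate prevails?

Dube

Round 1: Kwan vs Diaz — 5–10, Diaz advances.
Round 2: Diaz vs Pham — 5–10, Pham advances.
Round 3: Pham vs Aoki — 5–10, Aoki advances.
Round 4: Aoki vs Dube — 7–8, Dube advances.
The agenda winner is Dube.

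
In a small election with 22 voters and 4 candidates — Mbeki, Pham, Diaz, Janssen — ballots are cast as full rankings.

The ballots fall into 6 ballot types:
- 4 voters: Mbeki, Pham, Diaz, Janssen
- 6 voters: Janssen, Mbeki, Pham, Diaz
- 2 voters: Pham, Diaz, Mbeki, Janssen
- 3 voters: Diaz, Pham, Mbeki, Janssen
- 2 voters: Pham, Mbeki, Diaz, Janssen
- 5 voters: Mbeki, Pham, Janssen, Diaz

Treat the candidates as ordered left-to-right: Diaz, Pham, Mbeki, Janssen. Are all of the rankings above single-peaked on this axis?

yes

Axis positions: Diaz=1, Pham=2, Mbeki=3, Janssen=4.
Ballot type 1 (peak Mbeki at position 3): ranking walks positions 3-2-1-4, expanding outward from the peak — single-peaked.
Ballot type 2 (peak Janssen at position 4): ranking walks positions 4-3-2-1, expanding outward from the peak — single-peaked.
Ballot type 3 (peak Pham at position 2): ranking walks positions 2-1-3-4, expanding outward from the peak — single-peaked.
Ballot type 4 (peak Diaz at position 1): ranking walks positions 1-2-3-4, expanding outward from the peak — single-peaked.
Ballot type 5 (peak Pham at position 2): ranking walks positions 2-3-1-4, expanding outward from the peak — single-peaked.
Ballot type 6 (peak Mbeki at position 3): ranking walks positions 3-2-4-1, expanding outward from the peak — single-peaked.
Every ranking is single-peaked on this axis.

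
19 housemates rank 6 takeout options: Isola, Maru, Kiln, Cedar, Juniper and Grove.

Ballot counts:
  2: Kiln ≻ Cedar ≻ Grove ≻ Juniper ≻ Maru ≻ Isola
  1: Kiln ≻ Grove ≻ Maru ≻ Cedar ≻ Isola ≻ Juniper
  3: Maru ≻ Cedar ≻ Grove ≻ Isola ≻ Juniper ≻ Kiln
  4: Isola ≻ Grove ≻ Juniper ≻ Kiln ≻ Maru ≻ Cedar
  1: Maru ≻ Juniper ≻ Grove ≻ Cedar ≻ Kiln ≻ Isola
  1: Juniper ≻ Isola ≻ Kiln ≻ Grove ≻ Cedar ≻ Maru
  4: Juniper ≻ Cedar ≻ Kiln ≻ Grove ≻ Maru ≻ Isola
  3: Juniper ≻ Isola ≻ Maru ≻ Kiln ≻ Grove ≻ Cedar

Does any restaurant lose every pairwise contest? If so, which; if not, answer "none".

Head-to-head results (19 friends):
Isola vs Maru: Isola is ranked higher on 4+1+3 = 8 ballots, Maru on 11. Maru wins 11–8.
Isola vs Kiln: Isola is ranked higher on 3+4+1+3 = 11 ballots, Kiln on 8. Isola wins 11–8.
Isola–Cedar: Cedar 11–8.
Isola vs Juniper: 8 to 11, Juniper.
Isola vs Grove: Isola is ranked higher on 4+1+3 = 8 ballots, Grove on 11. Grove wins 11–8.
Maru vs Kiln: Kiln wins 12–7.
Maru vs Cedar: Maru preferred on 1+3+4+1+3 = 12 ballots; Maru wins 12–7.
Maru vs Juniper: 5 to 14, Juniper.
Maru vs Grove: Maru is ranked higher on 3+1+3 = 7 ballots, Grove on 12. Grove wins 12–7.
Kiln vs Cedar: 11 to 8, Kiln.
Kiln vs Juniper: Kiln preferred on 2+1 = 3 ballots; Juniper wins 16–3.
Kiln–Grove: Kiln 11–8.
Cedar vs Juniper: Juniper, 13–6.
Cedar vs Grove: Grove wins 10–9.
Juniper vs Grove: 1+1+4+3 = 9 for Juniper, 10 for Grove — Grove by 10–9.
Each restaurant has at least one pairwise win (Isola beats Kiln; Maru beats Isola; Kiln beats Maru; Cedar beats Isola; Juniper beats Isola; Grove beats Isola) — no Condorcet loser.

none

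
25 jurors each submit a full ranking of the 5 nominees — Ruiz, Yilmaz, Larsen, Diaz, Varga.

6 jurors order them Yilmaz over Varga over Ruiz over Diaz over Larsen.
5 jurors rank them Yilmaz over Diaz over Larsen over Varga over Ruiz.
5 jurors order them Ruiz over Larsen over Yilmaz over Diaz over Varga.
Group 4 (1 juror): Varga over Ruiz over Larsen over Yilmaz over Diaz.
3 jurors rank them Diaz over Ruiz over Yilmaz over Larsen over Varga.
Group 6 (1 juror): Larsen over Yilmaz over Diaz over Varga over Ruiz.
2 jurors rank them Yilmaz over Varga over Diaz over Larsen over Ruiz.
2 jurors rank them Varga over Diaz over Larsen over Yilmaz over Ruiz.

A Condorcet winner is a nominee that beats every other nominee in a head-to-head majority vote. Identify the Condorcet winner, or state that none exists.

Head-to-head results (25 jurors):
Ruiz vs Yilmaz: Ruiz preferred on 5+1+3 = 9 ballots; Yilmaz wins 16–9.
Ruiz vs Larsen: Ruiz is ranked higher on 6+5+1+3 = 15 ballots, Larsen on 10. Ruiz wins 15–10.
Ruiz vs Diaz: 6+5+1 = 12 for Ruiz, 13 for Diaz — Diaz by 13–12.
Ruiz vs Varga: Ruiz is ranked higher on 5+3 = 8 ballots, Varga on 17. Varga wins 17–8.
Yilmaz vs Larsen: Yilmaz preferred on 6+5+3+2 = 16 ballots; Yilmaz wins 16–9.
Yilmaz vs Diaz: Yilmaz is ranked higher on 6+5+5+1+1+2 = 20 ballots, Diaz on 5. Yilmaz wins 20–5.
Yilmaz vs Varga: 6+5+5+3+1+2 = 22 for Yilmaz, 3 for Varga — Yilmaz by 22–3.
Larsen vs Diaz: Larsen is ranked higher on 5+1+1 = 7 ballots, Diaz on 18. Diaz wins 18–7.
Larsen vs Varga: Larsen is ranked higher on 5+5+3+1 = 14 ballots, Varga on 11. Larsen wins 14–11.
Diaz vs Varga: Diaz preferred on 5+5+3+1 = 14 ballots; Diaz wins 14–11.
Only Yilmaz has no losses; Yilmaz is the Condorcet winner.

Yilmaz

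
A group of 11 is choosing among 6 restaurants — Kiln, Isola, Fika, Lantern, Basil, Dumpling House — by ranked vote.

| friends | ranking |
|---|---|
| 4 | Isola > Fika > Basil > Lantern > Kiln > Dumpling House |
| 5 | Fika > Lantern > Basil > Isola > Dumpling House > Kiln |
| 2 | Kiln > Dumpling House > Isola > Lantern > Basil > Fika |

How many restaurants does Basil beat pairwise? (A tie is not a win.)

Basil against each rival (11 friends):
Basil vs Kiln: Basil preferred on 4+5 = 9 ballots; Basil wins 9–2.
Basil vs Isola: Basil preferred on 5 ballots; Isola wins 6–5.
Basil vs Fika: 2 to 9, Fika.
Basil vs Lantern: Lantern wins 7–4.
Basil vs Dumpling House: Basil is ranked higher on 4+5 = 9 ballots, Dumpling House on 2. Basil wins 9–2.
Basil beats Kiln, Dumpling House; loses to Isola, Fika, Lantern — 2 pairwise wins.

2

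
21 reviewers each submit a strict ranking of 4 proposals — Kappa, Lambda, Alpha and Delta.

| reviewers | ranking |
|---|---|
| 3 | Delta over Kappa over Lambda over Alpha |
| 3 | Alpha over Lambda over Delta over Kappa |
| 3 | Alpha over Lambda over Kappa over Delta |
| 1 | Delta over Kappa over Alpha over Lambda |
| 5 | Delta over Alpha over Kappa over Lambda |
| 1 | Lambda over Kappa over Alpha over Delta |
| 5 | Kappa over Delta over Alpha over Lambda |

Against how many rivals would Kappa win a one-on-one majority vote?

1

Kappa against each rival (21 reviewers):
Kappa vs Lambda: 3+1+5+5 = 14 for Kappa, 7 for Lambda — Kappa by 14–7.
Kappa vs Alpha: 3+1+1+5 = 10 for Kappa, 11 for Alpha — Alpha by 11–10.
Kappa vs Delta: 9 to 12, Delta.
Kappa beats Lambda; loses to Alpha, Delta — 1 pairwise win.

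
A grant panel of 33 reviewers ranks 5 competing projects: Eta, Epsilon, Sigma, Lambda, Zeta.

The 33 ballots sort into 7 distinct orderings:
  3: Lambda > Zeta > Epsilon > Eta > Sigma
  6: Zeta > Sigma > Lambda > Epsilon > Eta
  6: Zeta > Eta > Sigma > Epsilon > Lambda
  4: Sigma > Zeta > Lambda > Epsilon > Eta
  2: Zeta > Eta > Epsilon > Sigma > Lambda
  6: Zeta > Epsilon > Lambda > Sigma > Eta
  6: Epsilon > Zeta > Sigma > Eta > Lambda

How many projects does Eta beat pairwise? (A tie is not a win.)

0

Eta against each rival (33 reviewers):
Eta vs Epsilon: Eta preferred on 6+2 = 8 ballots; Epsilon wins 25–8.
Eta vs Sigma: Eta preferred on 3+6+2 = 11 ballots; Sigma wins 22–11.
Eta vs Lambda: Eta is ranked higher on 6+2+6 = 14 ballots, Lambda on 19. Lambda wins 19–14.
Eta–Zeta: Zeta 33–0.
Eta beats no one; loses to Epsilon, Sigma, Lambda, Zeta — 0 pairwise wins.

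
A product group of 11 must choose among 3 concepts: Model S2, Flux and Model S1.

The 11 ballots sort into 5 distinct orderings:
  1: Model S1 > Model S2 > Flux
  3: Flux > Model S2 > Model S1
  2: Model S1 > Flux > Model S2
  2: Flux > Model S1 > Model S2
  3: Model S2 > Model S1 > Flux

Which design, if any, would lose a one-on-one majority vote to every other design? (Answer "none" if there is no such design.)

Pairwise majorities:
Model S2 vs Flux: Model S2 preferred on 1+3 = 4 ballots; Flux wins 7–4.
Model S2–Model S1: Model S2 6–5.
Flux vs Model S1: Flux preferred on 3+2 = 5 ballots; Model S1 wins 6–5.
No design is winless: Model S2 beats Model S1; Flux beats Model S2; Model S1 beats Flux. There is no Condorcet loser.

none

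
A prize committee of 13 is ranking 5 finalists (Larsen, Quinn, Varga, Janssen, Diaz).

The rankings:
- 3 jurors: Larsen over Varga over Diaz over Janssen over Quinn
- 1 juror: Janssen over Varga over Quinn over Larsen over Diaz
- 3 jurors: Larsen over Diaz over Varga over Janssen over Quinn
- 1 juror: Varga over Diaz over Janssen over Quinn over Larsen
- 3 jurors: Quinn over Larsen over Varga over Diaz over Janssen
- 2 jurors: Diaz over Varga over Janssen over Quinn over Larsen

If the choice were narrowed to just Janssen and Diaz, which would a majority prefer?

Ballots ranking Janssen above Diaz: 1.
Ballots ranking Diaz above Janssen: 13 − 1 = 12.
Diaz wins the head-to-head 12–1.

Diaz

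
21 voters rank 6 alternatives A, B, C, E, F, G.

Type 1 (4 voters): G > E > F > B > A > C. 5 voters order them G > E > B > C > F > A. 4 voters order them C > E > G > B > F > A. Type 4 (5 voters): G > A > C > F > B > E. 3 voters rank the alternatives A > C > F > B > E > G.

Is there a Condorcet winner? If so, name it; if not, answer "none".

Check each pair by majority over 21 ballots:
A vs B: B, 13–8.
A vs C: A wins 12–9.
A–E: E 13–8.
A vs F: F, 13–8.
A vs G: G, 18–3.
B–C: C 12–9.
B–E: E 13–8.
B vs F: F, 12–9.
B vs G: G wins 18–3.
C vs E: C wins 12–9.
C vs F: C wins 17–4.
C–G: G 14–7.
E–F: E 13–8.
E vs G: G, 14–7.
F vs G: G, 18–3.
G wins every pairwise contest, so G is the Condorcet winner.

G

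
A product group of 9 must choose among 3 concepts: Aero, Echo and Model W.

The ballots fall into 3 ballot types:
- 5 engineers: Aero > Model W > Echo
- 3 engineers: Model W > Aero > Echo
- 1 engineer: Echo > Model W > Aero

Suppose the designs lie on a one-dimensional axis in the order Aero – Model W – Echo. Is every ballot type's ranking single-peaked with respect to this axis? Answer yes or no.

Axis positions: Aero=1, Model W=2, Echo=3.
Ballot type 1 (peak Aero at position 1): ranking walks positions 1-2-3, expanding outward from the peak — single-peaked.
Ballot type 2 (peak Model W at position 2): ranking walks positions 2-1-3, expanding outward from the peak — single-peaked.
Ballot type 3 (peak Echo at position 3): ranking walks positions 3-2-1, expanding outward from the peak — single-peaked.
Every ranking is single-peaked on this axis.

yes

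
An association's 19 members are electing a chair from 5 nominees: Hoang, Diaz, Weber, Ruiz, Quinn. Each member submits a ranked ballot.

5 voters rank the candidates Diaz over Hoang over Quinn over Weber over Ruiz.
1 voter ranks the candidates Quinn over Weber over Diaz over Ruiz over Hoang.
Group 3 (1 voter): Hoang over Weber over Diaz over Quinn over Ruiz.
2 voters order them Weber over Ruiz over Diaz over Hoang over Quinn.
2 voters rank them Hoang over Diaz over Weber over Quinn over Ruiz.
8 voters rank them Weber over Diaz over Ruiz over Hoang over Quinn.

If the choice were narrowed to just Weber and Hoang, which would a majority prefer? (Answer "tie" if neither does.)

Weber

Ballots ranking Weber above Hoang: 1 + 2 + 8 = 11.
Ballots ranking Hoang above Weber: 19 − 11 = 8.
Weber wins the head-to-head 11–8.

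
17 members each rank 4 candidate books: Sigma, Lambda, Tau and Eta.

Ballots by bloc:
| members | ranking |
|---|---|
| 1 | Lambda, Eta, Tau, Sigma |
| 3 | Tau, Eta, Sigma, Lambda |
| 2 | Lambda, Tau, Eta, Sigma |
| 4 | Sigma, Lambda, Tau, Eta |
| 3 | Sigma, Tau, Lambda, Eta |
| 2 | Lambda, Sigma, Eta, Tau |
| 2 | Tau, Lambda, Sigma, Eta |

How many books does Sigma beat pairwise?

3

Sigma against each rival (17 members):
Sigma vs Lambda: Sigma, 10–7.
Sigma vs Tau: Sigma preferred on 4+3+2 = 9 ballots; Sigma wins 9–8.
Sigma vs Eta: 4+3+2+2 = 11 for Sigma, 6 for Eta — Sigma by 11–6.
Sigma beats Lambda, Tau, Eta — 3 pairwise wins.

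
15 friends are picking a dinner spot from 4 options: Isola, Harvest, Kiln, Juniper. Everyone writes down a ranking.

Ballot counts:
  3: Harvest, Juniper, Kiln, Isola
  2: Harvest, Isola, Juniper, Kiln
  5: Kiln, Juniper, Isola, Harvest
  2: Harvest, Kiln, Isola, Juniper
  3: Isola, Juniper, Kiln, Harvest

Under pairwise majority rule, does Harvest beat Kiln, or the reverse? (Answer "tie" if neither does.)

Kiln

Ballots ranking Harvest above Kiln: 3 + 2 + 2 = 7.
Ballots ranking Kiln above Harvest: 15 − 7 = 8.
Kiln wins the head-to-head 8–7.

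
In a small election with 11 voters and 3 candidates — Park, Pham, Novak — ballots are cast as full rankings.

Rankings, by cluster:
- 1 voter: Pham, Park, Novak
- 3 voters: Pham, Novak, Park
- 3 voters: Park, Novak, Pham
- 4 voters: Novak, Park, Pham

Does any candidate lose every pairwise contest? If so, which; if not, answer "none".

Pham

Head-to-head results (11 voters):
Park vs Pham: Park wins 7–4.
Park vs Novak: Novak wins 7–4.
Pham–Novak: Novak 7–4.
Pham is beaten in every head-to-head and is the Condorcet loser.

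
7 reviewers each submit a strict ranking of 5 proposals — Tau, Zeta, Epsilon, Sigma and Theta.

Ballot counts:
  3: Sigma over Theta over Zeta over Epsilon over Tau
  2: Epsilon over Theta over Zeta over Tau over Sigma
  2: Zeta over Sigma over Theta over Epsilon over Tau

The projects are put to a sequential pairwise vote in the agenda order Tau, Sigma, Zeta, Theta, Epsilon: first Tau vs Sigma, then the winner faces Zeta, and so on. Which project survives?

Round 1: Tau vs Sigma — 2–5, Sigma advances.
Round 2: Sigma vs Zeta — 3–4, Zeta advances.
Round 3: Zeta vs Theta — 2–5, Theta advances.
Round 4: Theta vs Epsilon — 5–2, Theta advances.
Theta survives the agenda.

Theta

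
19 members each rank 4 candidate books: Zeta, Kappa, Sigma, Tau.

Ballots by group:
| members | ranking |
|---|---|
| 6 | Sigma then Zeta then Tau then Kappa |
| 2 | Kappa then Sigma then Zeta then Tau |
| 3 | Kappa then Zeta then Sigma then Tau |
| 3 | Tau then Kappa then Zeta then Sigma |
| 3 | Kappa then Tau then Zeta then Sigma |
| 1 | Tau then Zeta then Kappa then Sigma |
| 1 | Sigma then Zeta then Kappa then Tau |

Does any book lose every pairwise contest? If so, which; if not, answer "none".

Pairwise majorities:
Zeta vs Kappa: Zeta preferred on 6+1+1 = 8 ballots; Kappa wins 11–8.
Zeta vs Sigma: Zeta, 10–9.
Zeta vs Tau: Zeta wins 12–7.
Kappa vs Sigma: Kappa, 12–7.
Kappa vs Tau: Tau, 10–9.
Sigma vs Tau: Sigma, 12–7.
Each book has at least one pairwise win (Zeta beats Sigma; Kappa beats Zeta; Sigma beats Tau; Tau beats Kappa) — no Condorcet loser.

none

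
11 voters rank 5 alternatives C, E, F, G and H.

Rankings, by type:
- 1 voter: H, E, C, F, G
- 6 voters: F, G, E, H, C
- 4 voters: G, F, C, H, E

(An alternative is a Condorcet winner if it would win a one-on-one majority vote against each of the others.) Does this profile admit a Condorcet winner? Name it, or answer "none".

F

Pairwise majorities:
C vs E: C is ranked higher on 4 ballots, E on 7. E wins 7–4.
C vs F: C is ranked higher on 1 ballot, F on 10. F wins 10–1.
C vs G: C is ranked higher on 1 ballot, G on 10. G wins 10–1.
C vs H: 4 to 7, H.
E vs F: 1 to 10, F.
E vs G: 1 to 10, G.
E vs H: 6 to 5, E.
F vs G: 1+6 = 7 for F, 4 for G — F by 7–4.
F vs H: F is ranked higher on 6+4 = 10 ballots, H on 1. F wins 10–1.
G vs H: G is ranked higher on 6+4 = 10 ballots, H on 1. G wins 10–1.
F wins every pairwise contest, so F is the Condorcet winner.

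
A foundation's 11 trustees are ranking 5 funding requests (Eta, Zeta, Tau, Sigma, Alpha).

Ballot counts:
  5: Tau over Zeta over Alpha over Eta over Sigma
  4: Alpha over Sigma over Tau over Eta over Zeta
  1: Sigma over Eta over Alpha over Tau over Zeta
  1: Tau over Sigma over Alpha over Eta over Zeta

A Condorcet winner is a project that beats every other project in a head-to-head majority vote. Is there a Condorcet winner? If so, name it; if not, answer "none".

Check each pair by majority over 11 ballots:
Eta vs Zeta: Eta, 6–5.
Eta vs Tau: Tau wins 10–1.
Eta–Sigma: Sigma 6–5.
Eta vs Alpha: Alpha, 10–1.
Zeta vs Tau: Tau, 11–0.
Zeta vs Sigma: Sigma wins 6–5.
Zeta vs Alpha: Alpha, 6–5.
Tau–Sigma: Tau 6–5.
Tau vs Alpha: Tau, 6–5.
Sigma–Alpha: Alpha 9–2.
Tau beats each of Eta, Zeta, Sigma, Alpha — Tau is the Condorcet winner.

Tau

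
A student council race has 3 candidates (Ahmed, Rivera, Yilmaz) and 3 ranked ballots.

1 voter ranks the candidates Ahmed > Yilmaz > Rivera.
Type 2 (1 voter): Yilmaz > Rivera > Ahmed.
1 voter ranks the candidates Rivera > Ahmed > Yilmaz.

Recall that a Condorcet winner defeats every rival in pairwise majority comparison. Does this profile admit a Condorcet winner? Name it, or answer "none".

Check each pair by majority over 3 ballots:
Ahmed vs Rivera: 1 for Ahmed, 2 for Rivera — Rivera by 2–1.
Ahmed vs Yilmaz: 1+1 = 2 for Ahmed, 1 for Yilmaz — Ahmed by 2–1.
Rivera vs Yilmaz: Rivera is ranked higher on 1 ballot, Yilmaz on 2. Yilmaz wins 2–1.
Each candidate drops at least one matchup (Ahmed loses to Rivera; Rivera loses to Yilmaz; Yilmaz loses to Ahmed); the cycle Ahmed beats Yilmaz beats Rivera beats Ahmed rules out a Condorcet winner.

none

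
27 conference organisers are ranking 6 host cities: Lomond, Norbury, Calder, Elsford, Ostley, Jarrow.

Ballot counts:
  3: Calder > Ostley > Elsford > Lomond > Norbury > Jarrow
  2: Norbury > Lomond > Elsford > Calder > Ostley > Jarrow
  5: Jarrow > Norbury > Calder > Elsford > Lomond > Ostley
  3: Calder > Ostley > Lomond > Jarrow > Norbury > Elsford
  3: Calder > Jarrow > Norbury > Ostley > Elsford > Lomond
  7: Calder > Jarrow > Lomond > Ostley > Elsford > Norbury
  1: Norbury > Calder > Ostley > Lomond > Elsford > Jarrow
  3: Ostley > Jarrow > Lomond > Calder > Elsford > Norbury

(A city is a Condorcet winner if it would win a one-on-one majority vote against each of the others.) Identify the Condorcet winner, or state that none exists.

Check each pair by majority over 27 ballots:
Lomond vs Norbury: 16 to 11, Lomond.
Lomond vs Calder: Calder, 22–5.
Lomond vs Elsford: 2+3+7+1+3 = 16 for Lomond, 11 for Elsford — Lomond by 16–11.
Lomond–Ostley: Lomond 14–13.
Lomond–Jarrow: Jarrow 18–9.
Norbury vs Calder: 2+5+1 = 8 for Norbury, 19 for Calder — Calder by 19–8.
Norbury–Elsford: Norbury 14–13.
Norbury vs Ostley: Ostley wins 16–11.
Norbury vs Jarrow: Jarrow wins 21–6.
Calder vs Elsford: Calder is ranked higher on 25 ballots, Elsford on 2. Calder wins 25–2.
Calder vs Ostley: Calder, 24–3.
Calder vs Jarrow: Calder, 19–8.
Elsford vs Ostley: Elsford is ranked higher on 2+5 = 7 ballots, Ostley on 20. Ostley wins 20–7.
Elsford vs Jarrow: Elsford is ranked higher on 3+2+1 = 6 ballots, Jarrow on 21. Jarrow wins 21–6.
Ostley vs Jarrow: 3+2+3+1+3 = 12 for Ostley, 15 for Jarrow — Jarrow by 15–12.
Only Calder has no losses; Calder is the Condorcet winner.

Calder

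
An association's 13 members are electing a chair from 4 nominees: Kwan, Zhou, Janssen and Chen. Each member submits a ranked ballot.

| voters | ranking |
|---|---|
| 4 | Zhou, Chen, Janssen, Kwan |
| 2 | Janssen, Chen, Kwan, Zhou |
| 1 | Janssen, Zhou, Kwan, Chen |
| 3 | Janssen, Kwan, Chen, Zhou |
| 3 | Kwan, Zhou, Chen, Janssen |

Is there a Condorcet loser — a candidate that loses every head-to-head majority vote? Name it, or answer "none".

none

Pairwise majorities:
Kwan vs Zhou: 2+3+3 = 8 for Kwan, 5 for Zhou — Kwan by 8–5.
Kwan–Janssen: Janssen 10–3.
Kwan vs Chen: Kwan, 7–6.
Zhou vs Janssen: Zhou, 7–6.
Zhou vs Chen: Zhou wins 8–5.
Janssen vs Chen: 6 to 7, Chen.
Every candidate wins at least one matchup (Kwan beats Zhou; Zhou beats Janssen; Janssen beats Kwan; Chen beats Janssen), so there is no Condorcet loser.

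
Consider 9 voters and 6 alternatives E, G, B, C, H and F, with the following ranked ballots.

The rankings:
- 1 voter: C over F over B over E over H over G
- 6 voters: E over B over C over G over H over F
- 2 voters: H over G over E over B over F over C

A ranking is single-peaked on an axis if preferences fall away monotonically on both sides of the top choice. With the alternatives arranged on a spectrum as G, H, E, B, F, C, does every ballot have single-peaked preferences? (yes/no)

Axis positions: G=1, H=2, E=3, B=4, F=5, C=6.
Cluster 1 (peak C at position 6): ranking walks positions 6-5-4-3-2-1, expanding outward from the peak — single-peaked.
Cluster 2: ranking walks positions 3-4-6-1-2-5; C is ranked above F even though F lies between C and the peak E on the axis — preferences dip and rise again. Not single-peaked.
Cluster 3 (peak H at position 2): ranking walks positions 2-1-3-4-5-6, expanding outward from the peak — single-peaked.
Cluster 2 violates single-peakedness, so the profile is not single-peaked on this axis.

no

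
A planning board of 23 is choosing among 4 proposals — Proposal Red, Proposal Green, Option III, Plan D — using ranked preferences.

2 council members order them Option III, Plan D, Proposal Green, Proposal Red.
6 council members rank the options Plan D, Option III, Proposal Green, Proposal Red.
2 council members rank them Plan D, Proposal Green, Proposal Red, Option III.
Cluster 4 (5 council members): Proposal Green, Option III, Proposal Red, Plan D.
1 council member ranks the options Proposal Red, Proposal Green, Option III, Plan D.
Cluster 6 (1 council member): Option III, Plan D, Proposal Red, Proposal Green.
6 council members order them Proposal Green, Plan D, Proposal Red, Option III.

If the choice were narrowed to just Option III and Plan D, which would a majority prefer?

Plan D

Ballots ranking Option III above Plan D: 2 + 5 + 1 + 1 = 9.
Ballots ranking Plan D above Option III: 23 − 9 = 14.
Plan D wins the head-to-head 14–9.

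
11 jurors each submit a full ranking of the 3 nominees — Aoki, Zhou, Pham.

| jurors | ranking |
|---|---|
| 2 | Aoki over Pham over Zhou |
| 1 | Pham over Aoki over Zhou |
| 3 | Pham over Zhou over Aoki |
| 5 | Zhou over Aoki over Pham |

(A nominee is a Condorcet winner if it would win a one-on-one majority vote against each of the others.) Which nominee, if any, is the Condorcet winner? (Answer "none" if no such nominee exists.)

Pairwise majorities:
Aoki–Zhou: Zhou 8–3.
Aoki–Pham: Aoki 7–4.
Zhou–Pham: Pham 6–5.
Every nominee loses at least once (Aoki loses to Zhou; Zhou loses to Pham; Pham loses to Aoki). The majority relation contains the cycle Aoki → Pham → Zhou → Aoki, so there is no Condorcet winner.

none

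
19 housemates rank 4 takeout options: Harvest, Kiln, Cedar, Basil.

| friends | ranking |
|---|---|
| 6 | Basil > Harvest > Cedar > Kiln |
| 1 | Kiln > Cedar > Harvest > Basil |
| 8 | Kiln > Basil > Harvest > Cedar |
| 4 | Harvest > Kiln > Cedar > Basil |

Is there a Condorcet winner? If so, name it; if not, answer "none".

none

Check each pair by majority over 19 ballots:
Harvest vs Kiln: Harvest preferred on 6+4 = 10 ballots; Harvest wins 10–9.
Harvest vs Cedar: Harvest is ranked higher on 6+8+4 = 18 ballots, Cedar on 1. Harvest wins 18–1.
Harvest vs Basil: 5 to 14, Basil.
Kiln vs Cedar: Kiln is ranked higher on 1+8+4 = 13 ballots, Cedar on 6. Kiln wins 13–6.
Kiln vs Basil: 1+8+4 = 13 for Kiln, 6 for Basil — Kiln by 13–6.
Cedar vs Basil: Cedar preferred on 1+4 = 5 ballots; Basil wins 14–5.
No restaurant is unbeaten: Harvest loses to Basil; Kiln loses to Harvest; Cedar loses to Harvest; Basil loses to Kiln. In particular Harvest beats Kiln beats Basil beats Harvest is a majority cycle — no Condorcet winner exists.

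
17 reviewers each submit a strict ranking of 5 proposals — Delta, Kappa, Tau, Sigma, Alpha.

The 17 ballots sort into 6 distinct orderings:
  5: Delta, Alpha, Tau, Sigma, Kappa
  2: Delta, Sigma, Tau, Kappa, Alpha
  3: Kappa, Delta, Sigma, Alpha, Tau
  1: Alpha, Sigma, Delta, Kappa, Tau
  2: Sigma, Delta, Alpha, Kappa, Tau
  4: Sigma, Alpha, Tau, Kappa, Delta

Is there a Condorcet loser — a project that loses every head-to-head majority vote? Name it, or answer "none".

Pairwise majorities:
Delta vs Kappa: Delta is ranked higher on 5+2+1+2 = 10 ballots, Kappa on 7. Delta wins 10–7.
Delta vs Tau: Delta wins 13–4.
Delta vs Sigma: Delta preferred on 5+2+3 = 10 ballots; Delta wins 10–7.
Delta–Alpha: Delta 12–5.
Kappa vs Tau: Tau, 11–6.
Kappa vs Sigma: 3 to 14, Sigma.
Kappa vs Alpha: Alpha wins 12–5.
Tau vs Sigma: 5 for Tau, 12 for Sigma — Sigma by 12–5.
Tau vs Alpha: Tau preferred on 2 ballots; Alpha wins 15–2.
Sigma vs Alpha: Sigma preferred on 2+3+2+4 = 11 ballots; Sigma wins 11–6.
Kappa is beaten in every head-to-head and is the Condorcet loser.

Kappa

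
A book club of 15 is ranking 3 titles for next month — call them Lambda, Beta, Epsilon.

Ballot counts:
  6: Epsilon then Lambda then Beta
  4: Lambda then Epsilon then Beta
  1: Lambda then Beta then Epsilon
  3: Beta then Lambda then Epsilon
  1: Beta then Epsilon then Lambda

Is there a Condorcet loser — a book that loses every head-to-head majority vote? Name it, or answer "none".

Pairwise majorities:
Lambda vs Beta: 6+4+1 = 11 for Lambda, 4 for Beta — Lambda by 11–4.
Lambda vs Epsilon: 8 to 7, Lambda.
Beta–Epsilon: Epsilon 10–5.
Only Beta has no wins; Beta is the Condorcet loser.

Beta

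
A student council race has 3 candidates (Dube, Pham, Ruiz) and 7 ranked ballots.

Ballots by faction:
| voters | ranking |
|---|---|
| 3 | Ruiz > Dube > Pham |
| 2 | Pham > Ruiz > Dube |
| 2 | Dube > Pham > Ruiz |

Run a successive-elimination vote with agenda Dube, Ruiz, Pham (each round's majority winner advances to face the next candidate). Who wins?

Pham

Round 1: Dube vs Ruiz — 2–5, Ruiz advances.
Round 2: Ruiz vs Pham — 3–4, Pham advances.
The agenda winner is Pham.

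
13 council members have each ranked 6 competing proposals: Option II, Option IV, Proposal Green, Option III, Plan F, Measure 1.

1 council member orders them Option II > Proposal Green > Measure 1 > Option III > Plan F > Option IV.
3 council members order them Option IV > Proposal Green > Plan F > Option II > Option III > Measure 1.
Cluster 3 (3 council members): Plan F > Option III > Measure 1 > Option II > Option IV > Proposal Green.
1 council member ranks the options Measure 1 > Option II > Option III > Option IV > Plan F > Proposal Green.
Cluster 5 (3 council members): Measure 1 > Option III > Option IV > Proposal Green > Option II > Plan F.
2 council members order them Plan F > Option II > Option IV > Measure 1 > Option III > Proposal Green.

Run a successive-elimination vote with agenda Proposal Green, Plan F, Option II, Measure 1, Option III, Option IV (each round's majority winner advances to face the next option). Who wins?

Measure 1

Round 1: Proposal Green vs Plan F — 7–6, Proposal Green advances.
Round 2: Proposal Green vs Option II — 6–7, Option II advances.
Round 3: Option II vs Measure 1 — 6–7, Measure 1 advances.
Round 4: Measure 1 vs Option III — 7–6, Measure 1 advances.
Round 5: Measure 1 vs Option IV — 8–5, Measure 1 advances.
Measure 1 survives the agenda.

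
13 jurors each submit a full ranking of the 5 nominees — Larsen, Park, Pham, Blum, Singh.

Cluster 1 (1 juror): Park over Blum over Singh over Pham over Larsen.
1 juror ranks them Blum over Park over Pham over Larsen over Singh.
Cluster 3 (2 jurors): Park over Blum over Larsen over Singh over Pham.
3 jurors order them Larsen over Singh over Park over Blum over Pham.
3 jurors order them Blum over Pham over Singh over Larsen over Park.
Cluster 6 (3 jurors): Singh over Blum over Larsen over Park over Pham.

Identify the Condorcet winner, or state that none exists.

Blum

Check each pair by majority over 13 ballots:
Larsen vs Park: Larsen is ranked higher on 3+3+3 = 9 ballots, Park on 4. Larsen wins 9–4.
Larsen vs Pham: 8 to 5, Larsen.
Larsen–Blum: Blum 10–3.
Larsen vs Singh: Larsen is ranked higher on 1+2+3 = 6 ballots, Singh on 7. Singh wins 7–6.
Park vs Pham: Park preferred on 1+1+2+3+3 = 10 ballots; Park wins 10–3.
Park vs Blum: Park is ranked higher on 1+2+3 = 6 ballots, Blum on 7. Blum wins 7–6.
Park vs Singh: Park is ranked higher on 1+1+2 = 4 ballots, Singh on 9. Singh wins 9–4.
Pham–Blum: Blum 13–0.
Pham–Singh: Singh 9–4.
Blum vs Singh: Blum, 7–6.
Blum defeats every rival head-to-head and is the Condorcet winner.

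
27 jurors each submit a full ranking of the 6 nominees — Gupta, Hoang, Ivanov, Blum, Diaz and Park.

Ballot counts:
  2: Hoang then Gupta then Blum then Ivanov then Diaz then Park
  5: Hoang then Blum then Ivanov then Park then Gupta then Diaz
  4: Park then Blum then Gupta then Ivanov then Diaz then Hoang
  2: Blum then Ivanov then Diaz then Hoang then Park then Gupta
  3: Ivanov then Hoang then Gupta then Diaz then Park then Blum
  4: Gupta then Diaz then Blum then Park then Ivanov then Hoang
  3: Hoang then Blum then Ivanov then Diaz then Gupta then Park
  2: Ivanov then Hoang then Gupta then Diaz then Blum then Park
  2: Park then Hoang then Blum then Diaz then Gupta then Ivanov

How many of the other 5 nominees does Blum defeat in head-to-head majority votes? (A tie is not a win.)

Blum against each rival (27 jurors):
Blum–Gupta: Blum 16–11.
Blum vs Hoang: 10 to 17, Hoang.
Blum vs Ivanov: Blum preferred on 22 ballots; Blum wins 22–5.
Blum vs Diaz: Blum preferred on 2+5+4+2+3+2 = 18 ballots; Blum wins 18–9.
Blum vs Park: 18 to 9, Blum.
Blum beats Gupta, Ivanov, Diaz, Park; loses to Hoang — 4 pairwise wins.

4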